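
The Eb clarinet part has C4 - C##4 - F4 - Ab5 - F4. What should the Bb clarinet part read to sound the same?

First find concert pitch: the Eb clarinet sounds a minor third above written, so C4 C##4 F4 Ab5 F4 sounds Eb4 E#4 Ab4 Cb6 Ab4.
Then write for Bb clarinet: it sounds a major second below written, so the part must be a major second above concert.
Eb4 → F4
E#4 → F##4
Ab4 → Bb4
Cb6 → Db6
Ab4 → Bb4

F4 F##4 Bb4 Db6 Bb4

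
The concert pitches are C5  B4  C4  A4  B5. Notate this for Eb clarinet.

A4 G#4 A3 F#4 G#5

Written C4 sounds as Eb4 on the Eb clarinet, so concert pitches are written a minor third down.
C5 gives A4
B4 gives G#4
C4 gives A3
A4 gives F#4
B5 gives G#5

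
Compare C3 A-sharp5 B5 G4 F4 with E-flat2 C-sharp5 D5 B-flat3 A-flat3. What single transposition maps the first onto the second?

down a major sixth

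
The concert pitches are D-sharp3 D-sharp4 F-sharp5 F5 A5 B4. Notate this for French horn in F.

A#3 A#4 C#6 C6 E6 F#5

The French horn in F sounds a perfect fifth below written, so the written part must be a perfect fifth above concert — transpose each note up.
D#3 becomes A#3
D#4 becomes A#4
F#5 becomes C#6
F5 becomes C6
A5 becomes E6
B4 becomes F#5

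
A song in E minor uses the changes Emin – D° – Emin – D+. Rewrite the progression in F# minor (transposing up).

F#min E° F#min E+

E minor up to F# minor is a major second; each chord root moves by that interval while the quality stays the same.
Emin: root E up a major second → F#, giving F#min.
D°: root D up a major second → E, giving E°.
Emin: root E up a major second → F#, giving F#min.
D+: root D up a major second → E, giving E+.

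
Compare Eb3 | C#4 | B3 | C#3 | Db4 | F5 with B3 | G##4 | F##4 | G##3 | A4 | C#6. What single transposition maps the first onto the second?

up an augmented fifth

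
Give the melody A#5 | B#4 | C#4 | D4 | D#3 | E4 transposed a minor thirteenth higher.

A#5 gives F#7
B#4 gives G#6
C#4 gives A5
D4 gives Bb5
D#3 gives B4
E4 gives C6

F#7 G#6 A5 Bb5 B4 C6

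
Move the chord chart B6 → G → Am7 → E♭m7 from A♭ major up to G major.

A#6 F# G#m7 Dm7

A♭ major up to G major is a major seventh; each chord root moves by that interval while the quality stays the same.
B6: root B up a major seventh → A#, giving A#6.
G: root G up a major seventh → F#, giving F#.
Am7: root A up a major seventh → G#, giving G#m7.
E♭m7: root E♭ up a major seventh → D, giving Dm7.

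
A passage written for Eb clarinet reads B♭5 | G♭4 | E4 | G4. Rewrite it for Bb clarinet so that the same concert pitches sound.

Eb6 Cb5 A4 C5

First find concert pitch: the Eb clarinet sounds a minor third above written, so B♭5 G♭4 E4 G4 sounds Db6 Bbb4 G4 Bb4.
Then write for Bb clarinet: it sounds a major second below written, so the part must be a major second above concert.
Db6 → Eb6
Bbb4 → Cb5
G4 → A4
Bb4 → C5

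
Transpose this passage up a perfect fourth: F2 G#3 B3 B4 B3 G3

Bb2 C#4 E4 E5 E4 C4

F2 → Bb2
G#3 → C#4
B3 → E4
B4 → E5
B3 → E4
G3 → C4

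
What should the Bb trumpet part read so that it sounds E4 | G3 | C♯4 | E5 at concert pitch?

F#4 A3 D#4 F#5

The Bb trumpet sounds a major second below written, so the written part must be a major second above concert — transpose each note up.
E4 → F#4
G3 → A3
C#4 → D#4
E5 → F#5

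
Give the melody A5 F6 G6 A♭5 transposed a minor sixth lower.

C#5 A5 B5 C5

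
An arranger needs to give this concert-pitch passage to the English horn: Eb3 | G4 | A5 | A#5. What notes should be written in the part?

The English horn sounds a perfect fifth below written, so the written part must be a perfect fifth above concert — transpose each note up.
Eb3 -> Bb3
G4 -> D5
A5 -> E6
A#5 -> E#6

Bb3 D5 E6 E#6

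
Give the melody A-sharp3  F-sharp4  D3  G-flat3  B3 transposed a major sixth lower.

C#3 A3 F2 Bbb2 D3

A#3 → C#3
F#4 → A3
D3 → F2
Gb3 → Bbb2
B3 → D3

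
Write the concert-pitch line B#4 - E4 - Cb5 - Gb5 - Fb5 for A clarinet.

The A clarinet sounds a minor third below written, so the written part must be a minor third above concert — transpose each note up.
B#4 -> D#5
E4 -> G4
Cb5 -> Ebb5
Gb5 -> Bbb5
Fb5 -> Abb5

D#5 G4 Ebb5 Bbb5 Abb5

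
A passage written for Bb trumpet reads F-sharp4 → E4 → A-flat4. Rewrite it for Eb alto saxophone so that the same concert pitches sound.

First find concert pitch: the Bb trumpet sounds a major second below written, so F-sharp4 E4 A-flat4 sounds E4 D4 Gb4.
Then write for Eb alto saxophone: it sounds a major sixth below written, so the part must be a major sixth above concert.
E4 → C#5
D4 → B4
Gb4 → Eb5

C#5 B4 Eb5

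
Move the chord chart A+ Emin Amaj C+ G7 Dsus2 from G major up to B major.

C#+ G#min C#maj E+ B7 F#sus2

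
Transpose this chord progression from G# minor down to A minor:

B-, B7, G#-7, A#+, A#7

C- C7 A-7 B+ B7

G# minor down to A minor is a major seventh; each chord root moves by that interval while the quality stays the same.
B-: root B down a major seventh → C, giving C-.
B7: root B down a major seventh → C, giving C7.
G#-7: root G# down a major seventh → A, giving A-7.
A#+: root A# down a major seventh → B, giving B+.
A#7: root A# down a major seventh → B, giving B7.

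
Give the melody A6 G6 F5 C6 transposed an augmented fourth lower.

Eb6 Db6 Cb5 Gb5

A6 down an augmented fourth is Eb6.
An augmented fourth down from G6 gives Db6.
F5: a fourth down reaches C, and 6 semitones makes it Cb5.
An augmented fourth down from C6 gives Gb5.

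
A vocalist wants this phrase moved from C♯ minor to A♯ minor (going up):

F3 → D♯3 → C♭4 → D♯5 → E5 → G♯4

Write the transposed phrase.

D4 B#3 Ab4 B#5 C#6 E#5

C♯ minor to A♯ minor up is a major sixth, so every note moves up by that interval.
F3 to D4
D#3 to B#3
Cb4 to Ab4
D#5 to B#5
E5 to C#6
G#4 to E#5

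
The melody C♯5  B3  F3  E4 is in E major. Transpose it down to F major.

D4 C3 Gb2 F3

From E down to F is a major seventh; apply that to each pitch.
C#5 becomes D4
B3 becomes C3
F3 becomes Gb2
E4 becomes F3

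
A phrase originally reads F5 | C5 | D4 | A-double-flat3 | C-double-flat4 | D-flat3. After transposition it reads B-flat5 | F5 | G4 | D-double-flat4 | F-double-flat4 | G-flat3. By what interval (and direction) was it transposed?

up a perfect fourth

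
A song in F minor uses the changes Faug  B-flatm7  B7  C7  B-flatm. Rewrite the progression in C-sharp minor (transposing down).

C#aug F#m7 F##7 G#7 F#m

F minor down to C-sharp minor is a diminished fourth; each chord root moves by that interval while the quality stays the same.
Faug: root F down a diminished fourth → C#, giving C#aug.
B-flatm7: root B-flat down a diminished fourth → F#, giving F#m7.
B7: root B down a diminished fourth → F##, giving F##7.
C7: root C down a diminished fourth → G#, giving G#7.
B-flatm: root B-flat down a diminished fourth → F#, giving F#m.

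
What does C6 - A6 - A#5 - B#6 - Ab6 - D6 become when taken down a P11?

G4 E5 E#4 F##5 Eb5 A4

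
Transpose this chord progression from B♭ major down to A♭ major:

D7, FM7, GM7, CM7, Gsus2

C7 EbM7 FM7 BbM7 Fsus2

B♭ major down to A♭ major is a major second; each chord root moves by that interval while the quality stays the same.
D7: root D down a major second → C, giving C7.
FM7: root F down a major second → Eb, giving EbM7.
GM7: root G down a major second → F, giving FM7.
CM7: root C down a major second → Bb, giving BbM7.
Gsus2: root G down a major second → F, giving Fsus2.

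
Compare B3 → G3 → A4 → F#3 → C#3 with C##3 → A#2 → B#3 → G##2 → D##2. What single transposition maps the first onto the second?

Take the first pair: B3 → C##3. B to C spans 7 letter names, so the interval is some kind of seventh.
C##3 to B3 is 9 semitones, which makes it a diminished seventh; the second version is lower, so the direction is down.
Checking another pair — C#3 → D##2 — gives the same interval.

down a diminished seventh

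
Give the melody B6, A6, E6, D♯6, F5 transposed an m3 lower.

G#6 F#6 C#6 B#5 D5

A minor third down from B6 gives G#6.
A6 down a minor third is F#6.
E6 down a minor third is C#6.
D#6: a third down reaches B, and 3 semitones makes it B#5.
F5 down a minor third is D5.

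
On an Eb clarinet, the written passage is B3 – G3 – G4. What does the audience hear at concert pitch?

D4 Bb3 Bb4

Written C4 on the Eb clarinet sounds as Eb4, a minor third higher; apply that shift to every note.
B3 becomes D4
G3 becomes Bb3
G4 becomes Bb4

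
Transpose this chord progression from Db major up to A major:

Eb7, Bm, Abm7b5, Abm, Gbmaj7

B7 F##m Em7b5 Em Dmaj7

Db major up to A major is an augmented fifth; each chord root moves by that interval while the quality stays the same.
Eb7: root Eb up an augmented fifth → B, giving B7.
Bm: root B up an augmented fifth → F##, giving F##m.
Abm7b5: root Ab up an augmented fifth → E, giving Em7b5.
Abm: root Ab up an augmented fifth → E, giving Em.
Gbmaj7: root Gb up an augmented fifth → D, giving Dmaj7.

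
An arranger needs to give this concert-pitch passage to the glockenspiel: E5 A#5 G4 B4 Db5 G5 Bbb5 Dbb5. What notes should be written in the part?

E3 A#3 G2 B2 Db3 G3 Bbb3 Dbb3

Written C4 sounds as C6 on the glockenspiel, so concert pitches are written a perfect fifteenth down.
E5 gives E3
A#5 gives A#3
G4 gives G2
B4 gives B2
Db5 gives Db3
G5 gives G3
Bbb5 gives Bbb3
Dbb5 gives Dbb3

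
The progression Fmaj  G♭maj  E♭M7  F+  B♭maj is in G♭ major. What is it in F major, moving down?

G♭ major down to F major is a minor second; each chord root moves by that interval while the quality stays the same.
Fmaj: root F down a minor second → E, giving Emaj.
G♭maj: root G♭ down a minor second → F, giving Fmaj.
E♭M7: root E♭ down a minor second → D, giving DM7.
F+: root F down a minor second → E, giving E+.
B♭maj: root B♭ down a minor second → A, giving Amaj.

Emaj Fmaj DM7 E+ Amaj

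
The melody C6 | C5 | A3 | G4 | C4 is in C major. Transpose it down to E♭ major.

Eb5 Eb4 C3 Bb3 Eb3

C major to E♭ major down is a major sixth, so every note moves down by that interval.
C6 becomes Eb5
C5 becomes Eb4
A3 becomes C3
G4 becomes Bb3
C4 becomes Eb3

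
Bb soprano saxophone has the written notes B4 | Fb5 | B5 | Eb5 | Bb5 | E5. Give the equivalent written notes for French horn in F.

E5 Bbb5 E6 Ab5 Eb6 A5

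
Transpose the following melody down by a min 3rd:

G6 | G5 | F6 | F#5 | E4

E6 E5 D6 D#5 C#4

G6: a third down reaches E, and 3 semitones makes it E6.
G5: a third down reaches E, and 3 semitones makes it E5.
A minor third down from F6 gives D6.
A minor third down from F#5 gives D#5.
E4 down a minor third is C#4.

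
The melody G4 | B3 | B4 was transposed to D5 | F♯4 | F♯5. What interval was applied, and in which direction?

Take the first pair: G4 → D5. G to D spans 5 letter names, so the interval is some kind of fifth.
G4 to D5 is 7 semitones, which makes it a perfect fifth; the second version is higher, so the direction is up.
Checking another pair — B4 → F#5 — gives the same interval.

up a perfect fifth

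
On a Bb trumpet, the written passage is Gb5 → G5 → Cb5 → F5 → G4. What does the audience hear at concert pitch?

Fb5 F5 Bbb4 Eb5 F4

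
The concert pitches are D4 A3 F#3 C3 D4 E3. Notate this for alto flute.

G4 D4 B3 F3 G4 A3

Written C4 sounds as G3 on the alto flute, so concert pitches are written a perfect fourth up.
D4 to G4
A3 to D4
F#3 to B3
C3 to F3
D4 to G4
E3 to A3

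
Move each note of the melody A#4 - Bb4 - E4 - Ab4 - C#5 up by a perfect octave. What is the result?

A#5 Bb5 E5 Ab5 C#6

A perfect octave up from A#4 gives A#5.
A perfect octave up from Bb4 gives Bb5.
A perfect octave up from E4 gives E5.
A perfect octave up from Ab4 gives Ab5.
C#5: an octave up reaches C, and 12 semitones makes it C#6.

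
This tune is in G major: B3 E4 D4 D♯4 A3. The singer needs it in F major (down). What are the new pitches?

From G down to F is a major second; apply that to each pitch.
B3 becomes A3
E4 becomes D4
D4 becomes C4
D#4 becomes C#4
A3 becomes G3

A3 D4 C4 C#4 G3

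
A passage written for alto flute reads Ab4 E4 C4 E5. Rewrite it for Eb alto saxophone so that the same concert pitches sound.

C5 G#4 E4 G#5

First find concert pitch: the alto flute sounds a perfect fourth below written, so Ab4 E4 C4 E5 sounds Eb4 B3 G3 B4.
Then write for Eb alto saxophone: it sounds a major sixth below written, so the part must be a major sixth above concert.
Eb4 → C5
B3 → G#4
G3 → E4
B4 → G#5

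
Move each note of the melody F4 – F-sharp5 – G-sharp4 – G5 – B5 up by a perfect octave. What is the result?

F4 up a perfect octave is F5.
F#5 up a perfect octave is F#6.
G#4: an octave up reaches G, and 12 semitones makes it G#5.
A perfect octave up from G5 gives G6.
B5 up a perfect octave is B6.

F5 F#6 G#5 G6 B6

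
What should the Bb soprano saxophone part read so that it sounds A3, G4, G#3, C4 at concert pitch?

B3 A4 A#3 D4

The Bb soprano saxophone sounds a major second below written, so the written part must be a major second above concert — transpose each note up.
A3 gives B3
G4 gives A4
G#3 gives A#3
C4 gives D4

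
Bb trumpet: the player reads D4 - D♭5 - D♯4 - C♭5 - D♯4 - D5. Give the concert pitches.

The Bb trumpet sounds a major second below written, so transpose each written note down a major second.
D4 to C4
Db5 to Cb5
D#4 to C#4
Cb5 to Bbb4
D#4 to C#4
D5 to C5

C4 Cb5 C#4 Bbb4 C#4 C5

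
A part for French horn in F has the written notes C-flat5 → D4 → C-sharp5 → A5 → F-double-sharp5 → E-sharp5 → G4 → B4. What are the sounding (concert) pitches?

Fb4 G3 F#4 D5 B#4 A#4 C4 E4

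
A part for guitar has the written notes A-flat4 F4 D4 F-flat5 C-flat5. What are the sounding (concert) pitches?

Ab3 F3 D3 Fb4 Cb4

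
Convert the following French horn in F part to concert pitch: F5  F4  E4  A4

Bb4 Bb3 A3 D4

The French horn in F sounds a perfect fifth below written, so transpose each written note down a perfect fifth.
F5 → Bb4
F4 → Bb3
E4 → A3
A4 → D4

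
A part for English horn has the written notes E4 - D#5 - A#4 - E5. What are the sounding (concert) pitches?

A3 G#4 D#4 A4

The English horn sounds a perfect fifth below written, so transpose each written note down a perfect fifth.
E4 becomes A3
D#5 becomes G#4
A#4 becomes D#4
E5 becomes A4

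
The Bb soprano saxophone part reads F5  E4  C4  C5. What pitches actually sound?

The Bb soprano saxophone sounds a major second below written, so transpose each written note down a major second.
F5 -> Eb5
E4 -> D4
C4 -> Bb3
C5 -> Bb4

Eb5 D4 Bb3 Bb4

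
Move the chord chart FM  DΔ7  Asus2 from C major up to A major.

C major up to A major is a major sixth; each chord root moves by that interval while the quality stays the same.
FM: root F up a major sixth → D, giving DM.
DΔ7: root D up a major sixth → B, giving BΔ7.
Asus2: root A up a major sixth → F#, giving F#sus2.

DM BΔ7 F#sus2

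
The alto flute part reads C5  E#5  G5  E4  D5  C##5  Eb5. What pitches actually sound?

G4 B#4 D5 B3 A4 G##4 Bb4

Written C4 on the alto flute sounds as G3, a perfect fourth lower; apply that shift to every note.
C5 -> G4
E#5 -> B#4
G5 -> D5
E4 -> B3
D5 -> A4
C##5 -> G##4
Eb5 -> Bb4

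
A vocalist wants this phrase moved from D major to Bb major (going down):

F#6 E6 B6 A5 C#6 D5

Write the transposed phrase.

D6 C6 G6 F5 A5 Bb4

D major to Bb major down is a major third, so every note moves down by that interval.
F#6 becomes D6
E6 becomes C6
B6 becomes G6
A5 becomes F5
C#6 becomes A5
D5 becomes Bb4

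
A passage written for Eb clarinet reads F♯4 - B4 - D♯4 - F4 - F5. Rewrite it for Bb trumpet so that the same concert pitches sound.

B4 E5 G#4 Bb4 Bb5

First find concert pitch: the Eb clarinet sounds a minor third above written, so F♯4 B4 D♯4 F4 F5 sounds A4 D5 F#4 Ab4 Ab5.
Then write for Bb trumpet: it sounds a major second below written, so the part must be a major second above concert.
A4 → B4
D5 → E5
F#4 → G#4
Ab4 → Bb4
Ab5 → Bb5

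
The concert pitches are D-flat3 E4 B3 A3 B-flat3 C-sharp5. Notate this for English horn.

Written C4 sounds as F3 on the English horn, so concert pitches are written a perfect fifth up.
Db3 gives Ab3
E4 gives B4
B3 gives F#4
A3 gives E4
Bb3 gives F4
C#5 gives G#5

Ab3 B4 F#4 E4 F4 G#5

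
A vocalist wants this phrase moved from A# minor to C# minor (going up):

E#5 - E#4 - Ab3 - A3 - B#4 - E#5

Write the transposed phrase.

A# minor to C# minor up is a minor third, so every note moves up by that interval.
E#5 becomes G#5
E#4 becomes G#4
Ab3 becomes Cb4
A3 becomes C4
B#4 becomes D#5
E#5 becomes G#5

G#5 G#4 Cb4 C4 D#5 G#5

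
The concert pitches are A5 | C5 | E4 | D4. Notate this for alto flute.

The alto flute sounds a perfect fourth below written, so the written part must be a perfect fourth above concert — transpose each note up.
A5 gives D6
C5 gives F5
E4 gives A4
D4 gives G4

D6 F5 A4 G4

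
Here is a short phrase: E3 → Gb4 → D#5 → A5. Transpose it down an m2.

E3 gives D#3
Gb4 gives F4
D#5 gives C##5
A5 gives G#5

D#3 F4 C##5 G#5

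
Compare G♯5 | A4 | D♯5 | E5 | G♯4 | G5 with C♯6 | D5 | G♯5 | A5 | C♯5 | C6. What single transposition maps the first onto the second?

up a perfect fourth

Take the first pair: G#5 → C#6. G to C spans 4 letter names, so the interval is some kind of fourth.
G#5 to C#6 is 5 semitones, which makes it a perfect fourth; the second version is higher, so the direction is up.
Checking another pair — G5 → C6 — gives the same interval.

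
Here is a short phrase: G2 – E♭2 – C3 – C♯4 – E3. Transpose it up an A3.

G2 → B#2
Eb2 → G#2
C3 → E#3
C#4 → E##4
E3 → G##3

B#2 G#2 E#3 E##4 G##3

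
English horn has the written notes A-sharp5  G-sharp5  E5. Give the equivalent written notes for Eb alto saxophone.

First find concert pitch: the English horn sounds a perfect fifth below written, so A-sharp5 G-sharp5 E5 sounds D#5 C#5 A4.
Then write for Eb alto saxophone: it sounds a major sixth below written, so the part must be a major sixth above concert.
D#5 → B#5
C#5 → A#5
A4 → F#5

B#5 A#5 F#5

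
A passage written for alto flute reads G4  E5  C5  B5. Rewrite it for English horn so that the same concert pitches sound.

A4 F#5 D5 C#6

First find concert pitch: the alto flute sounds a perfect fourth below written, so G4 E5 C5 B5 sounds D4 B4 G4 F#5.
Then write for English horn: it sounds a perfect fifth below written, so the part must be a perfect fifth above concert.
D4 → A4
B4 → F#5
G4 → D5
F#5 → C#6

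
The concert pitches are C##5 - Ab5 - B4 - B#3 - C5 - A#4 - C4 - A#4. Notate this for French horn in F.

G##5 Eb6 F#5 F##4 G5 E#5 G4 E#5

Written C4 sounds as F3 on the French horn in F, so concert pitches are written a perfect fifth up.
C##5 gives G##5
Ab5 gives Eb6
B4 gives F#5
B#3 gives F##4
C5 gives G5
A#4 gives E#5
C4 gives G4
A#4 gives E#5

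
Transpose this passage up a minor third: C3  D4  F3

C3 to Eb3
D4 to F4
F3 to Ab3

Eb3 F4 Ab3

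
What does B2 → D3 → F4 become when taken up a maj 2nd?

C#3 E3 G4

B2 up a major second is C#3.
A major second up from D3 gives E3.
F4 up a major second is G4.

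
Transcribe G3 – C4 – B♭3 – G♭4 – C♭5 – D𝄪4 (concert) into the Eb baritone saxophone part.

The Eb baritone saxophone sounds a major thirteenth below written, so the written part must be a major thirteenth above concert — transpose each note up.
G3 -> E5
C4 -> A5
Bb3 -> G5
Gb4 -> Eb6
Cb5 -> Ab6
D##4 -> B##5

E5 A5 G5 Eb6 Ab6 B##5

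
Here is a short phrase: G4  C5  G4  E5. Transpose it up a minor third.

A minor third up from G4 gives Bb4.
C5: a third up reaches E, and 3 semitones makes it Eb5.
G4 up a minor third is Bb4.
A minor third up from E5 gives G5.

Bb4 Eb5 Bb4 G5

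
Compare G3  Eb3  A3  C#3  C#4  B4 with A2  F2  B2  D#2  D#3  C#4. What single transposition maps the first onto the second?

Take the first pair: G3 → A2. G to A spans 7 letter names, so the interval is some kind of seventh.
A2 to G3 is 10 semitones, which makes it a minor seventh; the second version is lower, so the direction is down.
Checking another pair — B4 → C#4 — gives the same interval.

down a minor seventh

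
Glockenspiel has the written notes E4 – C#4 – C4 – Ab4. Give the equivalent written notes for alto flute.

First find concert pitch: the glockenspiel sounds a perfect fifteenth above written, so E4 C#4 C4 Ab4 sounds E6 C#6 C6 Ab6.
Then write for alto flute: it sounds a perfect fourth below written, so the part must be a perfect fourth above concert.
E6 → A6
C#6 → F#6
C6 → F6
Ab6 → Db7

A6 F#6 F6 Db7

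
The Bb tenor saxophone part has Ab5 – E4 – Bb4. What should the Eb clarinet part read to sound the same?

First find concert pitch: the Bb tenor saxophone sounds a major ninth below written, so Ab5 E4 Bb4 sounds Gb4 D3 Ab3.
Then write for Eb clarinet: it sounds a minor third above written, so the part must be a minor third below concert.
Gb4 → Eb4
D3 → B2
Ab3 → F3

Eb4 B2 F3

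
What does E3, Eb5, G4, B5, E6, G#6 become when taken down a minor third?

E3 to C#3
Eb5 to C5
G4 to E4
B5 to G#5
E6 to C#6
G#6 to E#6

C#3 C5 E4 G#5 C#6 E#6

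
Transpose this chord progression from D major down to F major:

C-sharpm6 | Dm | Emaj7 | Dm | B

Em6 Fm Gmaj7 Fm D

D major down to F major is a major sixth; each chord root moves by that interval while the quality stays the same.
C-sharpm6: root C-sharp down a major sixth → E, giving Em6.
Dm: root D down a major sixth → F, giving Fm.
Emaj7: root E down a major sixth → G, giving Gmaj7.
Dm: root D down a major sixth → F, giving Fm.
B: root B down a major sixth → D, giving D.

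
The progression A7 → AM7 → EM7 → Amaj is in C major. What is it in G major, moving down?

E7 EM7 BM7 Emaj

C major down to G major is a perfect fourth; each chord root moves by that interval while the quality stays the same.
A7: root A down a perfect fourth → E, giving E7.
AM7: root A down a perfect fourth → E, giving EM7.
EM7: root E down a perfect fourth → B, giving BM7.
Amaj: root A down a perfect fourth → E, giving Emaj.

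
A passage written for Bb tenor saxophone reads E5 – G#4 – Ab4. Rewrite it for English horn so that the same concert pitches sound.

A4 C#4 Db4

First find concert pitch: the Bb tenor saxophone sounds a major ninth below written, so E5 G#4 Ab4 sounds D4 F#3 Gb3.
Then write for English horn: it sounds a perfect fifth below written, so the part must be a perfect fifth above concert.
D4 → A4
F#3 → C#4
Gb3 → Db4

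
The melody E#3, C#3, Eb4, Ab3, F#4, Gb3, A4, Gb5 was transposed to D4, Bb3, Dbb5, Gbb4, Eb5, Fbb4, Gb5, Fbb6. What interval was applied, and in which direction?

From E#3 to D4 is 7 letter names — a seventh of some quality.
E#3 to D4 is 9 semitones, which makes it a diminished seventh; the second version is higher, so the direction is up.
Checking another pair — Gb5 → Fbb6 — gives the same interval.

up a diminished seventh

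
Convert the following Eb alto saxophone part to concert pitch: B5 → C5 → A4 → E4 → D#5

D5 Eb4 C4 G3 F#4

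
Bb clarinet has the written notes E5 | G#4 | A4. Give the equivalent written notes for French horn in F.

A5 C#5 D5

First find concert pitch: the Bb clarinet sounds a major second below written, so E5 G#4 A4 sounds D5 F#4 G4.
Then write for French horn in F: it sounds a perfect fifth below written, so the part must be a perfect fifth above concert.
D5 → A5
F#4 → C#5
G4 → D5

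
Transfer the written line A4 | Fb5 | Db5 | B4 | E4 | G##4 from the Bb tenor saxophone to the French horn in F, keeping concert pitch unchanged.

First find concert pitch: the Bb tenor saxophone sounds a major ninth below written, so A4 Fb5 Db5 B4 E4 G##4 sounds G3 Ebb4 Cb4 A3 D3 F##3.
Then write for French horn in F: it sounds a perfect fifth below written, so the part must be a perfect fifth above concert.
G3 → D4
Ebb4 → Bbb4
Cb4 → Gb4
A3 → E4
D3 → A3
F##3 → C##4

D4 Bbb4 Gb4 E4 A3 C##4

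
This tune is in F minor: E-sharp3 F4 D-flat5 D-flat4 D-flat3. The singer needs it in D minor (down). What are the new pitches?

From F down to D is a minor third; apply that to each pitch.
E#3 gives C##3
F4 gives D4
Db5 gives Bb4
Db4 gives Bb3
Db3 gives Bb2

C##3 D4 Bb4 Bb3 Bb2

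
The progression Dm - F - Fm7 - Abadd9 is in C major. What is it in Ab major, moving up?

Bbm Db Dbm7 Fbadd9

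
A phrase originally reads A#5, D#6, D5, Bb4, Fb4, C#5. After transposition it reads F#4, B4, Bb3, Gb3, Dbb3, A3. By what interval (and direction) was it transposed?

Take the first pair: A#5 → F#4. A to F spans 10 letter names, so the interval is some kind of tenth.
F#4 to A#5 is 16 semitones, which makes it a major tenth; the second version is lower, so the direction is down.
Checking another pair — C#5 → A3 — gives the same interval.

down a major tenth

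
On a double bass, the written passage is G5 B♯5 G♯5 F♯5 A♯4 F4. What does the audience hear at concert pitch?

Written C4 on the double bass sounds as C3, a perfect octave lower; apply that shift to every note.
G5 to G4
B#5 to B#4
G#5 to G#4
F#5 to F#4
A#4 to A#3
F4 to F3

G4 B#4 G#4 F#4 A#3 F3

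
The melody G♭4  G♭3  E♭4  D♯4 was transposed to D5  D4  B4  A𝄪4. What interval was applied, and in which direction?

up an augmented fifth

From Gb4 to D5 is 5 letter names — a fifth of some quality.
Gb4 to D5 is 8 semitones, which makes it an augmented fifth; the second version is higher, so the direction is up.
Checking another pair — D#4 → A##4 — gives the same interval.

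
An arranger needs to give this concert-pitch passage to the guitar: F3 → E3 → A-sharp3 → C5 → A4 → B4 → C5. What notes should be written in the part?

F4 E4 A#4 C6 A5 B5 C6

The guitar sounds a perfect octave below written, so the written part must be a perfect octave above concert — transpose each note up.
F3 to F4
E3 to E4
A#3 to A#4
C5 to C6
A4 to A5
B4 to B5
C5 to C6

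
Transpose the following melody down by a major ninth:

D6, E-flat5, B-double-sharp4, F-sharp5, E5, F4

C5 Db4 A##3 E4 D4 Eb3

D6: a ninth down reaches C, and 14 semitones makes it C5.
Eb5: a ninth down reaches D, and 14 semitones makes it Db4.
B##4: a ninth down reaches A, and 14 semitones makes it A##3.
A major ninth down from F#5 gives E4.
E5: a ninth down reaches D, and 14 semitones makes it D4.
F4 down a major ninth is Eb3.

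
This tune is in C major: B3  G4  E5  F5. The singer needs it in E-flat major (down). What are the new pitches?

D3 Bb3 G4 Ab4

From C down to E-flat is a major sixth; apply that to each pitch.
B3 to D3
G4 to Bb3
E5 to G4
F5 to Ab4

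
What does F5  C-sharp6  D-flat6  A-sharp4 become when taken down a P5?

Bb4 F#5 Gb5 D#4

F5: a fifth down reaches B, and 7 semitones makes it Bb4.
C#6 down a perfect fifth is F#5.
Db6 down a perfect fifth is Gb5.
A#4: a fifth down reaches D, and 7 semitones makes it D#4.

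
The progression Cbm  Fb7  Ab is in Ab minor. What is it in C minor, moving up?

Ebm Ab7 C

Ab minor up to C minor is a major third; each chord root moves by that interval while the quality stays the same.
Cbm: root Cb up a major third → Eb, giving Ebm.
Fb7: root Fb up a major third → Ab, giving Ab7.
Ab: root Ab up a major third → C, giving C.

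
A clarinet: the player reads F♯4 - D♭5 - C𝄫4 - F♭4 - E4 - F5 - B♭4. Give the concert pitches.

The A clarinet sounds a minor third below written, so transpose each written note down a minor third.
F#4 -> D#4
Db5 -> Bb4
Cbb4 -> Abb3
Fb4 -> Db4
E4 -> C#4
F5 -> D5
Bb4 -> G4

D#4 Bb4 Abb3 Db4 C#4 D5 G4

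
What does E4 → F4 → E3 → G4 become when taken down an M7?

F3 Gb3 F2 Ab3

E4 becomes F3
F4 becomes Gb3
E3 becomes F2
G4 becomes Ab3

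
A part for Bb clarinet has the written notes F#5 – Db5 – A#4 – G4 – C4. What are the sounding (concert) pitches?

E5 Cb5 G#4 F4 Bb3

The Bb clarinet sounds a major second below written, so transpose each written note down a major second.
F#5 -> E5
Db5 -> Cb5
A#4 -> G#4
G4 -> F4
C4 -> Bb3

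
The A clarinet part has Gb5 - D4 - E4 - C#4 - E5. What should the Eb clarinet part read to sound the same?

C5 G#3 A#3 F##3 A#4

First find concert pitch: the A clarinet sounds a minor third below written, so Gb5 D4 E4 C#4 E5 sounds Eb5 B3 C#4 A#3 C#5.
Then write for Eb clarinet: it sounds a minor third above written, so the part must be a minor third below concert.
Eb5 → C5
B3 → G#3
C#4 → A#3
A#3 → F##3
C#5 → A#4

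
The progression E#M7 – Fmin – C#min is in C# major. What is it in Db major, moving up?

FM7 Gbbmin Dbmin

C# major up to Db major is a diminished second; each chord root moves by that interval while the quality stays the same.
E#M7: root E# up a diminished second → F, giving FM7.
Fmin: root F up a diminished second → Gbb, giving Gbbmin.
C#min: root C# up a diminished second → Db, giving Dbmin.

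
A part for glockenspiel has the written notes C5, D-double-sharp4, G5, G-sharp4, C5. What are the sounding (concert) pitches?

The glockenspiel sounds a perfect fifteenth above written, so transpose each written note up a perfect fifteenth.
C5 to C7
D##4 to D##6
G5 to G7
G#4 to G#6
C5 to C7

C7 D##6 G7 G#6 C7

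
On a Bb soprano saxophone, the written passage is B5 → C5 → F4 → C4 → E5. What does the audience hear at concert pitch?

A5 Bb4 Eb4 Bb3 D5

The Bb soprano saxophone sounds a major second below written, so transpose each written note down a major second.
B5 becomes A5
C5 becomes Bb4
F4 becomes Eb4
C4 becomes Bb3
E5 becomes D5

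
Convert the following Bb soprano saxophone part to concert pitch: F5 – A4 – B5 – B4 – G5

Eb5 G4 A5 A4 F5

Written C4 on the Bb soprano saxophone sounds as Bb3, a major second lower; apply that shift to every note.
F5 -> Eb5
A4 -> G4
B5 -> A5
B4 -> A4
G5 -> F5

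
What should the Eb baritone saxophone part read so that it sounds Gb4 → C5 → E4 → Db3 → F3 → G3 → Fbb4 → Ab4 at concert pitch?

Eb6 A6 C#6 Bb4 D5 E5 Dbb6 F6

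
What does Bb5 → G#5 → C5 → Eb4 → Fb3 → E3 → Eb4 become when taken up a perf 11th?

Bb5: an eleventh up reaches E, and 17 semitones makes it Eb7.
A perfect eleventh up from G#5 gives C#7.
C5 up a perfect eleventh is F6.
Eb4 up a perfect eleventh is Ab5.
Fb3: an eleventh up reaches B, and 17 semitones makes it Bbb4.
E3: an eleventh up reaches A, and 17 semitones makes it A4.
Eb4 up a perfect eleventh is Ab5.

Eb7 C#7 F6 Ab5 Bbb4 A4 Ab5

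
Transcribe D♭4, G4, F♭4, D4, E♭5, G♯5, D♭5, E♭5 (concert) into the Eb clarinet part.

Bb3 E4 Db4 B3 C5 E#5 Bb4 C5

Written C4 sounds as Eb4 on the Eb clarinet, so concert pitches are written a minor third down.
Db4 to Bb3
G4 to E4
Fb4 to Db4
D4 to B3
Eb5 to C5
G#5 to E#5
Db5 to Bb4
Eb5 to C5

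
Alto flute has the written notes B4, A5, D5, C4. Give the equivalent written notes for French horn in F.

C#5 B5 E5 D4

First find concert pitch: the alto flute sounds a perfect fourth below written, so B4 A5 D5 C4 sounds F#4 E5 A4 G3.
Then write for French horn in F: it sounds a perfect fifth below written, so the part must be a perfect fifth above concert.
F#4 → C#5
E5 → B5
A4 → E5
G3 → D4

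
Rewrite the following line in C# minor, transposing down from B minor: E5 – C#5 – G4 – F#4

F#4 D#4 A3 G#3

B minor to C# minor down is a minor seventh, so every note moves down by that interval.
E5 → F#4
C#5 → D#4
G4 → A3
F#4 → G#3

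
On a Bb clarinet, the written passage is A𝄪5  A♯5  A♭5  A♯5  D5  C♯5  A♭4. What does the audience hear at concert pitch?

G##5 G#5 Gb5 G#5 C5 B4 Gb4

The Bb clarinet sounds a major second below written, so transpose each written note down a major second.
A##5 → G##5
A#5 → G#5
Ab5 → Gb5
A#5 → G#5
D5 → C5
C#5 → B4
Ab4 → Gb4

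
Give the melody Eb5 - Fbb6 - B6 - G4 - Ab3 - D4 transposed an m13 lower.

Eb5 down a minor thirteenth is G3.
Fbb6 down a minor thirteenth is Abb4.
B6: a thirteenth down reaches D, and 20 semitones makes it D#5.
G4 down a minor thirteenth is B2.
Ab3: a thirteenth down reaches C, and 20 semitones makes it C2.
D4: a thirteenth down reaches F, and 20 semitones makes it F#2.

G3 Abb4 D#5 B2 C2 F#2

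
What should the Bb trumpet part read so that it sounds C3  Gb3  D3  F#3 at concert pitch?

The Bb trumpet sounds a major second below written, so the written part must be a major second above concert — transpose each note up.
C3 to D3
Gb3 to Ab3
D3 to E3
F#3 to G#3

D3 Ab3 E3 G#3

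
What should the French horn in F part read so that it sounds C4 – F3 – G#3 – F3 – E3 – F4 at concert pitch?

G4 C4 D#4 C4 B3 C5

Written C4 sounds as F3 on the French horn in F, so concert pitches are written a perfect fifth up.
C4 → G4
F3 → C4
G#3 → D#4
F3 → C4
E3 → B3
F4 → C5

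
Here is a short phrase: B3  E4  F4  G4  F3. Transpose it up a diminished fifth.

F4 Bb4 Cb5 Db5 Cb4

B3 becomes F4
E4 becomes Bb4
F4 becomes Cb5
G4 becomes Db5
F3 becomes Cb4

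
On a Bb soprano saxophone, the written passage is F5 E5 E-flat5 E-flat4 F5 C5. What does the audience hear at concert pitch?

Eb5 D5 Db5 Db4 Eb5 Bb4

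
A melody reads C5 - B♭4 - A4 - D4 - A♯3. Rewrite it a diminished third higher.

Ebb5 Dbb5 Cb5 Fb4 C4

A diminished third up from C5 gives Ebb5.
A diminished third up from Bb4 gives Dbb5.
A4: a third up reaches C, and 2 semitones makes it Cb5.
D4: a third up reaches F, and 2 semitones makes it Fb4.
A diminished third up from A#3 gives C4.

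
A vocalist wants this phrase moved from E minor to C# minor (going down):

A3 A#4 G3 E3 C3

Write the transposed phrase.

F#3 F##4 E3 C#3 A2

From E down to C# is a minor third; apply that to each pitch.
A3 becomes F#3
A#4 becomes F##4
G3 becomes E3
E3 becomes C#3
C3 becomes A2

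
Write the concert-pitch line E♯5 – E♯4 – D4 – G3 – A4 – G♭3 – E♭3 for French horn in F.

B#5 B#4 A4 D4 E5 Db4 Bb3

Written C4 sounds as F3 on the French horn in F, so concert pitches are written a perfect fifth up.
E#5 gives B#5
E#4 gives B#4
D4 gives A4
G3 gives D4
A4 gives E5
Gb3 gives Db4
Eb3 gives Bb3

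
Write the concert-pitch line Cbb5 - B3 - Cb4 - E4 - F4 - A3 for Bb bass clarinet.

Dbb6 C#5 Db5 F#5 G5 B4

Written C4 sounds as Bb2 on the Bb bass clarinet, so concert pitches are written a major ninth up.
Cbb5 → Dbb6
B3 → C#5
Cb4 → Db5
E4 → F#5
F4 → G5
A3 → B4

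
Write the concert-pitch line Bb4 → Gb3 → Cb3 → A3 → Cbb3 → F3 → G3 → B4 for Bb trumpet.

Written C4 sounds as Bb3 on the Bb trumpet, so concert pitches are written a major second up.
Bb4 gives C5
Gb3 gives Ab3
Cb3 gives Db3
A3 gives B3
Cbb3 gives Dbb3
F3 gives G3
G3 gives A3
B4 gives C#5

C5 Ab3 Db3 B3 Dbb3 G3 A3 C#5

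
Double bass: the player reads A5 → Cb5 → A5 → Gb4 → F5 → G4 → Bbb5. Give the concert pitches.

A4 Cb4 A4 Gb3 F4 G3 Bbb4

The double bass sounds a perfect octave below written, so transpose each written note down a perfect octave.
A5 -> A4
Cb5 -> Cb4
A5 -> A4
Gb4 -> Gb3
F5 -> F4
G4 -> G3
Bbb5 -> Bbb4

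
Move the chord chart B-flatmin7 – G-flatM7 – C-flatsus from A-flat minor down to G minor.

A-flat minor down to G minor is a minor second; each chord root moves by that interval while the quality stays the same.
B-flatmin7: root B-flat down a minor second → A, giving Amin7.
G-flatM7: root G-flat down a minor second → F, giving FM7.
C-flatsus: root C-flat down a minor second → Bb, giving Bbsus.

Amin7 FM7 Bbsus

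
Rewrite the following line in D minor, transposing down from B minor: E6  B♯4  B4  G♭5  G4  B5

G5 D#4 D4 Bbb4 Bb3 D5

From B down to D is a major sixth; apply that to each pitch.
E6 gives G5
B#4 gives D#4
B4 gives D4
Gb5 gives Bbb4
G4 gives Bb3
B5 gives D5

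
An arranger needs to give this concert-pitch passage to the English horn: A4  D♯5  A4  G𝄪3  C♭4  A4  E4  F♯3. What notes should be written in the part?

The English horn sounds a perfect fifth below written, so the written part must be a perfect fifth above concert — transpose each note up.
A4 becomes E5
D#5 becomes A#5
A4 becomes E5
G##3 becomes D##4
Cb4 becomes Gb4
A4 becomes E5
E4 becomes B4
F#3 becomes C#4

E5 A#5 E5 D##4 Gb4 E5 B4 C#4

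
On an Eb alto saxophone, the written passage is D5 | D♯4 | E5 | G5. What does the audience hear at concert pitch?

The Eb alto saxophone sounds a major sixth below written, so transpose each written note down a major sixth.
D5 gives F4
D#4 gives F#3
E5 gives G4
G5 gives Bb4

F4 F#3 G4 Bb4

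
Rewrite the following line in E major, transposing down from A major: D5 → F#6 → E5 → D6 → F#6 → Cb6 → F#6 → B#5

A4 C#6 B4 A5 C#6 Gb5 C#6 F##5

A major to E major down is a perfect fourth, so every note moves down by that interval.
D5 to A4
F#6 to C#6
E5 to B4
D6 to A5
F#6 to C#6
Cb6 to Gb5
F#6 to C#6
B#5 to F##5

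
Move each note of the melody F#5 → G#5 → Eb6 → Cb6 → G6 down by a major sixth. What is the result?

A major sixth down from F#5 gives A4.
A major sixth down from G#5 gives B4.
A major sixth down from Eb6 gives Gb5.
Cb6 down a major sixth is Ebb5.
G6: a sixth down reaches B, and 9 semitones makes it Bb5.

A4 B4 Gb5 Ebb5 Bb5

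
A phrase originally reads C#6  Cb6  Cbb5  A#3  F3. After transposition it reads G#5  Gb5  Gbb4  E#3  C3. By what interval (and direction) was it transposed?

down a perfect fourth

Take the first pair: C#6 → G#5. C to G spans 4 letter names, so the interval is some kind of fourth.
G#5 to C#6 is 5 semitones, which makes it a perfect fourth; the second version is lower, so the direction is down.
Checking another pair — F3 → C3 — gives the same interval.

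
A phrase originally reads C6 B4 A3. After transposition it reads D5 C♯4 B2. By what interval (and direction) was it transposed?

From C6 to D5 is 7 letter names — a seventh of some quality.
D5 to C6 is 10 semitones, which makes it a minor seventh; the second version is lower, so the direction is down.
Checking another pair — A3 → B2 — gives the same interval.

down a minor seventh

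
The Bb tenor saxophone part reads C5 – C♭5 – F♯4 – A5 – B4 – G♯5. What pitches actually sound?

Bb3 Bbb3 E3 G4 A3 F#4

The Bb tenor saxophone sounds a major ninth below written, so transpose each written note down a major ninth.
C5 -> Bb3
Cb5 -> Bbb3
F#4 -> E3
A5 -> G4
B4 -> A3
G#5 -> F#4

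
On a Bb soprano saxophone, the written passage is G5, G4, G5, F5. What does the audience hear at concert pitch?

F5 F4 F5 Eb5

Written C4 on the Bb soprano saxophone sounds as Bb3, a major second lower; apply that shift to every note.
G5 -> F5
G4 -> F4
G5 -> F5
F5 -> Eb5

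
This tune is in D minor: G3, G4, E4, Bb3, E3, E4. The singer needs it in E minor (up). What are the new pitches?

A3 A4 F#4 C4 F#3 F#4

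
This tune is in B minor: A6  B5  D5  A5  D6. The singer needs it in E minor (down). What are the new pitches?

B minor to E minor down is a perfect fifth, so every note moves down by that interval.
A6 gives D6
B5 gives E5
D5 gives G4
A5 gives D5
D6 gives G5

D6 E5 G4 D5 G5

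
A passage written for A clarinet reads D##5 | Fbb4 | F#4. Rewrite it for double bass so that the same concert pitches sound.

B##5 Dbb5 D#5

First find concert pitch: the A clarinet sounds a minor third below written, so D##5 Fbb4 F#4 sounds B##4 Dbb4 D#4.
Then write for double bass: it sounds a perfect octave below written, so the part must be a perfect octave above concert.
B##4 → B##5
Dbb4 → Dbb5
D#4 → D#5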